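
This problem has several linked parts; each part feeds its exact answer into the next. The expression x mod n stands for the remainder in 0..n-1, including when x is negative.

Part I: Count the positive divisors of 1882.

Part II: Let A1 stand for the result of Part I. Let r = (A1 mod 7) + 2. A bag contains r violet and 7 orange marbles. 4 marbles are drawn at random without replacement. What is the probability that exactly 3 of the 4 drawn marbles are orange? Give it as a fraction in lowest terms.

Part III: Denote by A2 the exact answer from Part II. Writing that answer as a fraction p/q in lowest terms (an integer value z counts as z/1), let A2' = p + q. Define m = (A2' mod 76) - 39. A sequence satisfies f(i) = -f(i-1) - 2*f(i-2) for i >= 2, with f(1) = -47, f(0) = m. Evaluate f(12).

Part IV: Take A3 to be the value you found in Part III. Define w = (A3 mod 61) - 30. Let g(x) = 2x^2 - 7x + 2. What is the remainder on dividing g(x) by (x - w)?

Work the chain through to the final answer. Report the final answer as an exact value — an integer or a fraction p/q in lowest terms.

Part I: 1882 = 2 * 941; number of divisors = (1+1) * (1+1) = 4; answer 4
Part II: A1 = 4; r = 6; total draws C(13,4) = 715; favorable C(7,3)*C(6,1) = 210; P = 42/143; answer 42/143
Part III: A2 = 42/143; threaded value p + q = 185; m = -6; f(2) = -1*(-47) - 2*(-6) = 59; iterating: f(2)=59, f(3)=35, f(4)=-153, f(5)=83, f(6)=223, f(7)=-389, f(8)=-57, f(9)=835, f(10)=-721, f(11)=-949, f(12)=2391; answer 2391
Part IV: A3 = 2391; w = -18; remainder = value at the root: 2*(-18)^2 - 7*(-18)^1 + 2 = (648) + (126) + (2) = 776; answer 776

776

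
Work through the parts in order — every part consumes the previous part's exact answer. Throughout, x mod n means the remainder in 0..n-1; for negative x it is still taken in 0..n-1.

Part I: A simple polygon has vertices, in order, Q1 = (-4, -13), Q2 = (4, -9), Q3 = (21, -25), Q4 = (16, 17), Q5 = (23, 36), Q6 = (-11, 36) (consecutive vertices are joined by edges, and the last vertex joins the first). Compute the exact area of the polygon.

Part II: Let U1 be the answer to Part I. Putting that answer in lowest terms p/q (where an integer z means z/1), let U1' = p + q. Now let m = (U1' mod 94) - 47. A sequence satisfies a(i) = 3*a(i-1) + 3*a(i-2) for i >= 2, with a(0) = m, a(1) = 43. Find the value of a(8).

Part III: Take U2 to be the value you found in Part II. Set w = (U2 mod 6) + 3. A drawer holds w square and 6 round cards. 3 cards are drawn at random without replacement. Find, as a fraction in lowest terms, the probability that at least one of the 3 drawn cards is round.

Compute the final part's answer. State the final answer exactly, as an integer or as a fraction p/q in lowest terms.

Part I: cross terms: (-4*-9 - 4*-13)=88, (4*-25 - 21*-9)=89, (21*17 - 16*-25)=757, (16*36 - 23*17)=185, (23*36 - -11*36)=1224, (-11*-13 - -4*36)=287; twice the area = |2630| = 2630; area = 1315; answer 1315
Part II: U1 = 1315; threaded value p + q = 1316; m = -47; a(2) = 3*(43) + 3*(-47) = -12; iterating: a(2)=-12, a(3)=93, a(4)=243, a(5)=1008, a(6)=3753, a(7)=14283, a(8)=54108; answer 54108
Part III: U2 = 54108; w = 3; total draws C(9,3) = 84; complement C(3,3) = 1; favorable 84 - 1 = 83; P = 83/84; answer 83/84

83/84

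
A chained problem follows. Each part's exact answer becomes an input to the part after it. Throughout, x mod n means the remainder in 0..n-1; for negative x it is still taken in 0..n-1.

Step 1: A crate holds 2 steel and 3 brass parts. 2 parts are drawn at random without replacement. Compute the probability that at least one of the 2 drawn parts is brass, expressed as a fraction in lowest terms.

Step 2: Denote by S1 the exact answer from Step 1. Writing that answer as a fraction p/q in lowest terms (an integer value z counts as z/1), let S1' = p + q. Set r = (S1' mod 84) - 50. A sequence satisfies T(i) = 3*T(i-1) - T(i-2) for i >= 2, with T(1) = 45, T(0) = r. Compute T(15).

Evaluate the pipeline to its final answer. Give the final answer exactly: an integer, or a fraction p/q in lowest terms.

47293941

Step 1: total draws C(5,2) = 10; complement C(2,2) = 1; favorable 10 - 1 = 9; P = 9/10; answer 9/10
Step 2: S1 = 9/10; threaded value p + q = 19; r = -31; T(2) = 3*(45) - 1*(-31) = 166; iterating: T(2)=166, T(3)=453, T(4)=1193, T(5)=3126, T(6)=8185, T(7)=21429, T(8)=56102, T(9)=146877, T(10)=384529, T(11)=1006710, T(12)=2635601, T(13)=6900093, T(14)=18064678, T(15)=47293941; answer 47293941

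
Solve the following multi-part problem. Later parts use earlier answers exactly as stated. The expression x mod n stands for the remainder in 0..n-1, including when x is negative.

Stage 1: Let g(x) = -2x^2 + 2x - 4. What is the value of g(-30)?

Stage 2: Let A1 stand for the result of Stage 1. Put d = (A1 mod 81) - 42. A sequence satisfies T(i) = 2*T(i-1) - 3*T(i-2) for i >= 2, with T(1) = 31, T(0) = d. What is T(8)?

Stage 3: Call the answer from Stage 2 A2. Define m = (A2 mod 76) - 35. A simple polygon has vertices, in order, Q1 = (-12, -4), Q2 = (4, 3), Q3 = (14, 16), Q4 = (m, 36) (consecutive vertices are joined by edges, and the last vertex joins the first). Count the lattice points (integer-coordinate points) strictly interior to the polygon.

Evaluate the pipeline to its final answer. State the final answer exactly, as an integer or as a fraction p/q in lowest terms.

Stage 1: -2*(-30)^2 + 2*(-30)^1 - 4 = (-1800) + (-60) + (-4) = -1864; answer -1864
Stage 2: A1 = -1864; d = 38; T(2) = 2*(31) - 3*(38) = -52; iterating: T(2)=-52, T(3)=-197, T(4)=-238, T(5)=115, T(6)=944, T(7)=1543, T(8)=254; answer 254
Stage 3: A2 = 254; m = -9; cross terms: (-12*3 - 4*-4)=-20, (4*16 - 14*3)=22, (14*36 - -9*16)=648, (-9*-4 - -12*36)=468; twice the area = |1118| = 1118; area = 559; boundary points = 1 + 1 + 1 + 1 = 4; strictly interior points = area - boundary/2 + 1 = 558; answer 558

558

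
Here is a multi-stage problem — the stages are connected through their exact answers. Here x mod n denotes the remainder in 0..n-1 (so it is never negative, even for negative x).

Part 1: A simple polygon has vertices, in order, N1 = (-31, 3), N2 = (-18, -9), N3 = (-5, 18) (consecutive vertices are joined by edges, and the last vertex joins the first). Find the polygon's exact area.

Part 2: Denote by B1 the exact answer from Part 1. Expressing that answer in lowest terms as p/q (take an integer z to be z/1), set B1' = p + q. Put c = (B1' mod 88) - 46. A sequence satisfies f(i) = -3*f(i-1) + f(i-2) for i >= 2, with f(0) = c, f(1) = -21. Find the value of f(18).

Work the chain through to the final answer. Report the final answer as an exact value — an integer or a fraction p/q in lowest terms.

Part 1: cross terms: (-31*-9 - -18*3)=333, (-18*18 - -5*-9)=-369, (-5*3 - -31*18)=543; twice the area = |507| = 507; area = 507/2; answer 507/2
Part 2: B1 = 507/2; threaded value p + q = 509; c = 23; f(2) = -3*(-21) + 1*(23) = 86; iterating: f(2)=86, f(3)=-279, f(4)=923, f(5)=-3048, f(6)=10067, f(7)=-33249, f(8)=109814, f(9)=-362691, f(10)=1197887, f(11)=-3956352, f(12)=13066943, f(13)=-43157181, f(14)=142538486, f(15)=-470772639, f(16)=1554856403, f(17)=-5135341848, f(18)=16960881947; answer 16960881947

16960881947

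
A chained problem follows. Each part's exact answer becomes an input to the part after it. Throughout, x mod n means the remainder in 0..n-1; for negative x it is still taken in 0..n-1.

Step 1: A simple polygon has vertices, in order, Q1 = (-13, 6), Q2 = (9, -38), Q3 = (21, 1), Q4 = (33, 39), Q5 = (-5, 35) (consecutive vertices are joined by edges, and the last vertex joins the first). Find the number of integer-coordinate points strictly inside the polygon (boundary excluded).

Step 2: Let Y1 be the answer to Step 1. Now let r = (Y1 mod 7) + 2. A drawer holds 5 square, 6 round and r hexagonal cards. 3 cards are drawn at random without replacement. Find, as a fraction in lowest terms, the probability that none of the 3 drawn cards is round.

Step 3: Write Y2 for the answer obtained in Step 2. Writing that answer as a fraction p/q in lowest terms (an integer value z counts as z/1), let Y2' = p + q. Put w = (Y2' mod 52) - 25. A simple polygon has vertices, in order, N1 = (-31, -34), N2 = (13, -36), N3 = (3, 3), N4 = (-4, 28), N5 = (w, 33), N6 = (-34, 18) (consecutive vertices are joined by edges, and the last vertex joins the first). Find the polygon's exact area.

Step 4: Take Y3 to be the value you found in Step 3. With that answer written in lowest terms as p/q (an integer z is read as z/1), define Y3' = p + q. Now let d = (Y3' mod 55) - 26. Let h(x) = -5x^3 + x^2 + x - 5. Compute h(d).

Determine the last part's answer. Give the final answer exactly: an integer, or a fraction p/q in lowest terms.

Step 1: cross terms: (-13*-38 - 9*6)=440, (9*1 - 21*-38)=807, (21*39 - 33*1)=786, (33*35 - -5*39)=1350, (-5*6 - -13*35)=425; twice the area = |3808| = 3808; area = 1904; boundary points = 22 + 3 + 2 + 2 + 1 = 30; strictly interior points = area - boundary/2 + 1 = 1890; answer 1890
Step 2: Y1 = 1890; r = 2; total draws C(13,3) = 286; favorable C(7,3) = 35; P = 35/286; answer 35/286
Step 3: Y2 = 35/286; threaded value p + q = 321; w = -16; cross terms: (-31*-36 - 13*-34)=1558, (13*3 - 3*-36)=147, (3*28 - -4*3)=96, (-4*33 - -16*28)=316, (-16*18 - -34*33)=834, (-34*-34 - -31*18)=1714; twice the area = |4665| = 4665; area = 4665/2; answer 4665/2
Step 4: Y3 = 4665/2; threaded value p + q = 4667; d = 21; -5*(21)^3 + 1*(21)^2 + 1*(21)^1 - 5 = (-46305) + (441) + (21) + (-5) = -45848; answer -45848

-45848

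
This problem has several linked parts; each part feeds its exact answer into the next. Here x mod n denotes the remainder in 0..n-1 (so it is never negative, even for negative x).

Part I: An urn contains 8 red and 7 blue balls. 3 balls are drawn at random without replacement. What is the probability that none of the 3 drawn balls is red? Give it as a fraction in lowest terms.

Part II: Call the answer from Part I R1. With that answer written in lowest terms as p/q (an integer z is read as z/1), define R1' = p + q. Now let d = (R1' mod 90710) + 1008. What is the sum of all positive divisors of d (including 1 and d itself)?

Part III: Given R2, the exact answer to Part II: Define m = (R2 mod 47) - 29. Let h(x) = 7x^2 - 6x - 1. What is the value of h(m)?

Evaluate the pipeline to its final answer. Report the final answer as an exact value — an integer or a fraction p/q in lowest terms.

399

Part I: total draws C(15,3) = 455; favorable C(7,3) = 35; P = 1/13; answer 1/13
Part II: R1 = 1/13; threaded value p + q = 14; d = 1022; 1022 = 2 * 7 * 73; sigma = (1 + 2) * (1 + 7) * (1 + 73) = 3 * 8 * 74 = 1776; answer 1776
Part III: R2 = 1776; m = 8; 7*(8)^2 - 6*(8)^1 - 1 = (448) + (-48) + (-1) = 399; answer 399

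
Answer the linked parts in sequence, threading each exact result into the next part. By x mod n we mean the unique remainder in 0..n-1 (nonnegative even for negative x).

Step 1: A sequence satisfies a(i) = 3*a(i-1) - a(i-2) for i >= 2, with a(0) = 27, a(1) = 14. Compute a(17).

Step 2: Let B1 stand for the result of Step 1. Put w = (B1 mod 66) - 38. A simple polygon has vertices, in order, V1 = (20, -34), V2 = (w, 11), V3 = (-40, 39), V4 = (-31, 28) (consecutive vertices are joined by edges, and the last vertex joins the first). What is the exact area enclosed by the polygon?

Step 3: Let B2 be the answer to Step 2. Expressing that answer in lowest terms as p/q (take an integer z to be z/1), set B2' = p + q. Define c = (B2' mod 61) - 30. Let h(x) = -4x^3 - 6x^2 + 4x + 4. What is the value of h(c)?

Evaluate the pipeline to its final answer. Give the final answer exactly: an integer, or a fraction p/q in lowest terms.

Step 1: a(2) = 3*(14) - 1*(27) = 15; iterating: a(2)=15, a(3)=31, a(4)=78, a(5)=203, a(6)=531, a(7)=1390, a(8)=3639, a(9)=9527, a(10)=24942, a(11)=65299, a(12)=170955, a(13)=447566, a(14)=1171743, a(15)=3067663, a(16)=8031246, a(17)=21026075; answer 21026075
Step 2: B1 = 21026075; w = 21; cross terms: (20*11 - 21*-34)=934, (21*39 - -40*11)=1259, (-40*28 - -31*39)=89, (-31*-34 - 20*28)=494; twice the area = |2776| = 2776; area = 1388; answer 1388
Step 3: B2 = 1388; threaded value p + q = 1389; c = 17; -4*(17)^3 - 6*(17)^2 + 4*(17)^1 + 4 = (-19652) + (-1734) + (68) + (4) = -21314; answer -21314

-21314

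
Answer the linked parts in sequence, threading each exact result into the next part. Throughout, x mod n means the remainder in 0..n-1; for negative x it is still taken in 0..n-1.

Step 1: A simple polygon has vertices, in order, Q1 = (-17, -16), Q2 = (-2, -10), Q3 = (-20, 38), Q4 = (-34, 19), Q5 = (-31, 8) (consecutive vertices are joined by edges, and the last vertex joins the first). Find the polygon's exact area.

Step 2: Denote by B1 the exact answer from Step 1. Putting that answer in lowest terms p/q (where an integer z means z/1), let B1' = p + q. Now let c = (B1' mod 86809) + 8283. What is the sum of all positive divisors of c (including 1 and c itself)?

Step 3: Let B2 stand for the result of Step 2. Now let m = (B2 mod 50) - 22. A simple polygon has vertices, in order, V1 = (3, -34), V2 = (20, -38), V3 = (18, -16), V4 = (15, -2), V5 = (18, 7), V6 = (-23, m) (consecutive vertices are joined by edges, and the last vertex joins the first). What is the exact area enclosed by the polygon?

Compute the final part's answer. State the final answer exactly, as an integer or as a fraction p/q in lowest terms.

Step 1: cross terms: (-17*-10 - -2*-16)=138, (-2*38 - -20*-10)=-276, (-20*19 - -34*38)=912, (-34*8 - -31*19)=317, (-31*-16 - -17*8)=632; twice the area = |1723| = 1723; area = 1723/2; answer 1723/2
Step 2: B1 = 1723/2; threaded value p + q = 1725; c = 10008; 10008 = 2^3 * 3^2 * 139; sigma = (1 + 2 + 4 + 8) * (1 + 3 + 9) * (1 + 139) = 15 * 13 * 140 = 27300; answer 27300
Step 3: B2 = 27300; m = -22; cross terms: (3*-38 - 20*-34)=566, (20*-16 - 18*-38)=364, (18*-2 - 15*-16)=204, (15*7 - 18*-2)=141, (18*-22 - -23*7)=-235, (-23*-34 - 3*-22)=848; twice the area = |1888| = 1888; area = 944; answer 944

944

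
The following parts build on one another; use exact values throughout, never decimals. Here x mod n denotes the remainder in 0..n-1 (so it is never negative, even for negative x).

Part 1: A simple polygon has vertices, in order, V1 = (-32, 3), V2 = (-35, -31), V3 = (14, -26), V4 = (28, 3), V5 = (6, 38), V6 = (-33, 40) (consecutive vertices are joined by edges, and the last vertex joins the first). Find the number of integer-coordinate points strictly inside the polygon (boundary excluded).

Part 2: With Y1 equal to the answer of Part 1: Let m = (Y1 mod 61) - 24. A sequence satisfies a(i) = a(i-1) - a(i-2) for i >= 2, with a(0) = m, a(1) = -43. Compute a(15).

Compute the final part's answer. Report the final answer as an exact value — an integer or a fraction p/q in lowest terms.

Part 1: cross terms: (-32*-31 - -35*3)=1097, (-35*-26 - 14*-31)=1344, (14*3 - 28*-26)=770, (28*38 - 6*3)=1046, (6*40 - -33*38)=1494, (-33*3 - -32*40)=1181; twice the area = |6932| = 6932; area = 3466; boundary points = 1 + 1 + 1 + 1 + 1 + 1 = 6; strictly interior points = area - boundary/2 + 1 = 3464; answer 3464
Part 2: Y1 = 3464; m = 24; a(2) = 1*(-43) - 1*(24) = -67; iterating: a(2)=-67, a(3)=-24, a(4)=43, a(5)=67, a(6)=24, a(7)=-43, a(8)=-67, a(9)=-24, a(10)=43, a(11)=67, a(12)=24, a(13)=-43, a(14)=-67, a(15)=-24; answer -24

-24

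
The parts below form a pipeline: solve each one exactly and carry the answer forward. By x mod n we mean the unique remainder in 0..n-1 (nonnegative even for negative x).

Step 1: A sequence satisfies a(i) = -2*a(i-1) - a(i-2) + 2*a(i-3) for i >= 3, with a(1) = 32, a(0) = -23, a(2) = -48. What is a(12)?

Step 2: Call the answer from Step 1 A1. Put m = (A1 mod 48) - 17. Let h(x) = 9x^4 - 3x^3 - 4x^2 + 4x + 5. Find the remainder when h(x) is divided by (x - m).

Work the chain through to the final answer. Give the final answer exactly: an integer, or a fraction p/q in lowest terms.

Step 1: a(3) = -2*(-48) - 1*(32) + 2*(-23) = 18; iterating: a(3)=18, a(4)=76, a(5)=-266, a(6)=492, a(7)=-566, a(8)=108, a(9)=1334, a(10)=-3908, a(11)=6698, a(12)=-6820; answer -6820
Step 2: A1 = -6820; m = 27; remainder = value at the root: 9*(27)^4 - 3*(27)^3 - 4*(27)^2 + 4*(27)^1 + 5 = (4782969) + (-59049) + (-2916) + (108) + (5) = 4721117; answer 4721117

4721117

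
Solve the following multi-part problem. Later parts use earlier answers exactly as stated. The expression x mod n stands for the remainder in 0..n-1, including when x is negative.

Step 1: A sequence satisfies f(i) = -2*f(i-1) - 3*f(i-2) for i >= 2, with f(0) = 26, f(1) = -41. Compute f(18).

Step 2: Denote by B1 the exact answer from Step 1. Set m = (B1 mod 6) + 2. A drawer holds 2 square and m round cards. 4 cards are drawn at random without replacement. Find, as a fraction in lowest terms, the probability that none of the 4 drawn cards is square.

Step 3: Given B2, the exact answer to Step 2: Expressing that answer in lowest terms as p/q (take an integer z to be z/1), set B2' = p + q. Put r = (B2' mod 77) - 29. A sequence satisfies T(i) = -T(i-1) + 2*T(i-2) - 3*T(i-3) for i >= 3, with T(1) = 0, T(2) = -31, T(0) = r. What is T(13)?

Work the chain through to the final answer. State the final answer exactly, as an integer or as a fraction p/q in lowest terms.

Step 1: f(2) = -2*(-41) - 3*(26) = 4; iterating: f(2)=4, f(3)=115, f(4)=-242, f(5)=139, f(6)=448, f(7)=-1313, f(8)=1282, f(9)=1375, f(10)=-6596, f(11)=9067, f(12)=1654, f(13)=-30509, f(14)=56056, f(15)=-20585, f(16)=-126998, f(17)=315751, f(18)=-250508; answer -250508
Step 2: B1 = -250508; m = 6; total draws C(8,4) = 70; favorable C(6,4) = 15; P = 3/14; answer 3/14
Step 3: B2 = 3/14; threaded value p + q = 17; r = -12; T(3) = -1*(-31) + 2*(0) - 3*(-12) = 67; iterating: T(3)=67, T(4)=-129, T(5)=356, T(6)=-815, T(7)=1914, T(8)=-4612, T(9)=10885, T(10)=-25851, T(11)=61457, T(12)=-145814, T(13)=346281; answer 346281

346281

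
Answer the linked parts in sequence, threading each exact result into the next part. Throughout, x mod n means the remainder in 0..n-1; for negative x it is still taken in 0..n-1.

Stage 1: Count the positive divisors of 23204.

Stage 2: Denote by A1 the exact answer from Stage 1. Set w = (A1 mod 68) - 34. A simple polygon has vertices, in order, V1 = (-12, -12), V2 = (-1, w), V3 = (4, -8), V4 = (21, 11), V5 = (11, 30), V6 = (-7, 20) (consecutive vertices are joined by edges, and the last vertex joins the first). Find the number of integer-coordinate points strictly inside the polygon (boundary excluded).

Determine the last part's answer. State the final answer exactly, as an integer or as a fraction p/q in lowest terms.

955

Stage 1: 23204 = 2^2 * 5801; number of divisors = (2+1) * (1+1) = 6; answer 6
Stage 2: A1 = 6; w = -28; cross terms: (-12*-28 - -1*-12)=324, (-1*-8 - 4*-28)=120, (4*11 - 21*-8)=212, (21*30 - 11*11)=509, (11*20 - -7*30)=430, (-7*-12 - -12*20)=324; twice the area = |1919| = 1919; area = 1919/2; boundary points = 1 + 5 + 1 + 1 + 2 + 1 = 11; strictly interior points = area - boundary/2 + 1 = 955; answer 955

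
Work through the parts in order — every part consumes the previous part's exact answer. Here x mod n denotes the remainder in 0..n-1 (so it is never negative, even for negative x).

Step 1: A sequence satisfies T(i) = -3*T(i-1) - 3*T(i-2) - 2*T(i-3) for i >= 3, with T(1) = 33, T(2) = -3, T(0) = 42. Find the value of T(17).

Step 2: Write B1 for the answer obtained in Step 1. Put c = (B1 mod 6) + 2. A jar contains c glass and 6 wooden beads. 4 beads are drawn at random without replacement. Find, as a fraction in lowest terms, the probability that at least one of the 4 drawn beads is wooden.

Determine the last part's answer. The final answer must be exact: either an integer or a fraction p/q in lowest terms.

Step 1: T(3) = -3*(-3) - 3*(33) - 2*(42) = -174; iterating: T(3)=-174, T(4)=465, T(5)=-867, T(6)=1554, T(7)=-2991, T(8)=6045, T(9)=-12270, T(10)=24657, T(11)=-49251, T(12)=98322, T(13)=-196527, T(14)=393117, T(15)=-786414, T(16)=1572945, T(17)=-3145827; answer -3145827
Step 2: B1 = -3145827; c = 5; total draws C(11,4) = 330; complement C(5,4) = 5; favorable 330 - 5 = 325; P = 65/66; answer 65/66

65/66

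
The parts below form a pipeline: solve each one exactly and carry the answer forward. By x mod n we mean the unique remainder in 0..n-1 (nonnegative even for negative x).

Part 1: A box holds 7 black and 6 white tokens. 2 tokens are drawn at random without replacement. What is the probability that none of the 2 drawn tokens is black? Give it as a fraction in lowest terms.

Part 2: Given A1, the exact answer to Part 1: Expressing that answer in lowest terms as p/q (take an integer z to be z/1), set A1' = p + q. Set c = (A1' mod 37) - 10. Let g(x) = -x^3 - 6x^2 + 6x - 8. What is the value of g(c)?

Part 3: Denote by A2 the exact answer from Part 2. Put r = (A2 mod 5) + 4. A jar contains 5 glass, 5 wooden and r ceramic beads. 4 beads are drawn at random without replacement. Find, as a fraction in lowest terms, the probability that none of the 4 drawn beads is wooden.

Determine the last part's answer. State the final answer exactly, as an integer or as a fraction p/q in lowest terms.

Part 1: total draws C(13,2) = 78; favorable C(6,2) = 15; P = 5/26; answer 5/26
Part 2: A1 = 5/26; threaded value p + q = 31; c = 21; -1*(21)^3 - 6*(21)^2 + 6*(21)^1 - 8 = (-9261) + (-2646) + (126) + (-8) = -11789; answer -11789
Part 3: A2 = -11789; r = 5; total draws C(15,4) = 1365; favorable C(10,4) = 210; P = 2/13; answer 2/13

2/13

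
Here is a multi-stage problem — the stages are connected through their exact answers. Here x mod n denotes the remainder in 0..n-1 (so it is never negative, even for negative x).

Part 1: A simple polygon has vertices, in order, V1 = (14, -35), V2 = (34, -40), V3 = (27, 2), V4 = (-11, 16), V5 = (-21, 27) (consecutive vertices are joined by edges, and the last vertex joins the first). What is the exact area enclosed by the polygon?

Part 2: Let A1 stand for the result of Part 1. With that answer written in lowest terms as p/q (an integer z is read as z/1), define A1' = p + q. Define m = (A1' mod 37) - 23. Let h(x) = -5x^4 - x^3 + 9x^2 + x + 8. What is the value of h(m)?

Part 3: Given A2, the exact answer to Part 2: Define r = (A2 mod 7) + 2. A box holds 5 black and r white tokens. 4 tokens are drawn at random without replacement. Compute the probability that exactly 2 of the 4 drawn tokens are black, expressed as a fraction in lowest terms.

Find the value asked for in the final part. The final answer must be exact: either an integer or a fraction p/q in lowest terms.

10/21

Part 1: cross terms: (14*-40 - 34*-35)=630, (34*2 - 27*-40)=1148, (27*16 - -11*2)=454, (-11*27 - -21*16)=39, (-21*-35 - 14*27)=357; twice the area = |2628| = 2628; area = 1314; answer 1314
Part 2: A1 = 1314; threaded value p + q = 1315; m = -3; -5*(-3)^4 - 1*(-3)^3 + 9*(-3)^2 + 1*(-3)^1 + 8 = (-405) + (27) + (81) + (-3) + (8) = -292; answer -292
Part 3: A2 = -292; r = 4; total draws C(9,4) = 126; favorable C(5,2)*C(4,2) = 60; P = 10/21; answer 10/21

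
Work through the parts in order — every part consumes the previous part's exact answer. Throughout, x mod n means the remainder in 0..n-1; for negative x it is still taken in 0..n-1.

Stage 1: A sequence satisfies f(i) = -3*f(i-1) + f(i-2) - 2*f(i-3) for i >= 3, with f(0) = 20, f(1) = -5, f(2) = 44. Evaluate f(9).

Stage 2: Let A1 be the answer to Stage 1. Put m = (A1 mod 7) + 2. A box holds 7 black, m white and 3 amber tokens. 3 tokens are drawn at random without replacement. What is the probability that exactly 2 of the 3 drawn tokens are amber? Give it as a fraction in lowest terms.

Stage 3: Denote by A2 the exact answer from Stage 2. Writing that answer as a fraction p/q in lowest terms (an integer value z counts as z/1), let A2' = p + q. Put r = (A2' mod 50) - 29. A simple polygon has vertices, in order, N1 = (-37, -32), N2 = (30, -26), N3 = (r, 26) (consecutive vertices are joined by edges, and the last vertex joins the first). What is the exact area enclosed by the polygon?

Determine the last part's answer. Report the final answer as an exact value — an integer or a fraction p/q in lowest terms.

1796

Stage 1: f(3) = -3*(44) + 1*(-5) - 2*(20) = -177; iterating: f(3)=-177, f(4)=585, f(5)=-2020, f(6)=6999, f(7)=-24187, f(8)=83600, f(9)=-288985; answer -288985
Stage 2: A1 = -288985; m = 5; total draws C(15,3) = 455; favorable C(3,2)*C(12,1) = 36; P = 36/455; answer 36/455
Stage 3: A2 = 36/455; threaded value p + q = 491; r = 12; cross terms: (-37*-26 - 30*-32)=1922, (30*26 - 12*-26)=1092, (12*-32 - -37*26)=578; twice the area = |3592| = 3592; area = 1796; answer 1796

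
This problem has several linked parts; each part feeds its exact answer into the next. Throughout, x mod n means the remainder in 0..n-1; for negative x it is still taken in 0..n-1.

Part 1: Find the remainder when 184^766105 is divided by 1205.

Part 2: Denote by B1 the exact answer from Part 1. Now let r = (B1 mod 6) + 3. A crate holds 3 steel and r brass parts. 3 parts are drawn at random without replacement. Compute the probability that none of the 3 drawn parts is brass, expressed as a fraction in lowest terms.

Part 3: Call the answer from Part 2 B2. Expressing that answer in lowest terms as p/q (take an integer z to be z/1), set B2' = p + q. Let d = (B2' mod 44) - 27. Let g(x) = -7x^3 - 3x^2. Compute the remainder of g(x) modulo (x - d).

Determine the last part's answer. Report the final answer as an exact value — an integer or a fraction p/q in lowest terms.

Part 1: squarings mod 1205: 184^1=184, 184^2=116, 184^4=201, 184^8=636, 184^16=821, 184^32=446, 184^64=91, 184^128=1051, 184^256=821, 184^512=446, 184^1024=91, 184^2048=1051, 184^4096=821, 184^8192=446, 184^16384=91, 184^32768=1051, 184^65536=821, 184^131072=446, 184^262144=91, 184^524288=1051; 184^766105 = 184^1 * 184^8 * 184^16 * 184^128 * 184^4096 * 184^8192 * 184^32768 * 184^65536 * 184^131072 * 184^524288 = 849 (mod 1205); answer 849
Part 2: B1 = 849; r = 6; total draws C(9,3) = 84; favorable C(3,3) = 1; P = 1/84; answer 1/84
Part 3: B2 = 1/84; threaded value p + q = 85; d = 14; remainder = value at the root: -7*(14)^3 - 3*(14)^2 = (-19208) + (-588) = -19796; answer -19796

-19796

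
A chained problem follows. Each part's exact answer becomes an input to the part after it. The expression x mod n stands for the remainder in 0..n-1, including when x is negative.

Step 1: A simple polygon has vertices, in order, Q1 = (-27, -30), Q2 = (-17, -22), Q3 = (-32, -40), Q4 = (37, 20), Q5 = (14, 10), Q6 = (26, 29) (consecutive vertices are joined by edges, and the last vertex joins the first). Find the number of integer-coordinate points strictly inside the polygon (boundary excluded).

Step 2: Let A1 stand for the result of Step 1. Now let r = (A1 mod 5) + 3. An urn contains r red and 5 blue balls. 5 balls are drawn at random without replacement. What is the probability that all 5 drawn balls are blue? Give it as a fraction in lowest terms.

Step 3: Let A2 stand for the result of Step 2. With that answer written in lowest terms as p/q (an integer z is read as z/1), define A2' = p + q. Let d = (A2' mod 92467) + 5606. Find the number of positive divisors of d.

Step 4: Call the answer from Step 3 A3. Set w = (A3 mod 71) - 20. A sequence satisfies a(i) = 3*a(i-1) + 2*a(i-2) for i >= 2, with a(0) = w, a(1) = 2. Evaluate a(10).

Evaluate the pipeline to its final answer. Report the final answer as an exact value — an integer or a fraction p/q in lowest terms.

Step 1: cross terms: (-27*-22 - -17*-30)=84, (-17*-40 - -32*-22)=-24, (-32*20 - 37*-40)=840, (37*10 - 14*20)=90, (14*29 - 26*10)=146, (26*-30 - -27*29)=3; twice the area = |1139| = 1139; area = 1139/2; boundary points = 2 + 3 + 3 + 1 + 1 + 1 = 11; strictly interior points = area - boundary/2 + 1 = 565; answer 565
Step 2: A1 = 565; r = 3; total draws C(8,5) = 56; favorable C(5,5) = 1; P = 1/56; answer 1/56
Step 3: A2 = 1/56; threaded value p + q = 57; d = 5663; 5663 = 7 * 809; number of divisors = (1+1) * (1+1) = 4; answer 4
Step 4: A3 = 4; w = -16; a(2) = 3*(2) + 2*(-16) = -26; iterating: a(2)=-26, a(3)=-74, a(4)=-274, a(5)=-970, a(6)=-3458, a(7)=-12314, a(8)=-43858, a(9)=-156202, a(10)=-556322; answer -556322

-556322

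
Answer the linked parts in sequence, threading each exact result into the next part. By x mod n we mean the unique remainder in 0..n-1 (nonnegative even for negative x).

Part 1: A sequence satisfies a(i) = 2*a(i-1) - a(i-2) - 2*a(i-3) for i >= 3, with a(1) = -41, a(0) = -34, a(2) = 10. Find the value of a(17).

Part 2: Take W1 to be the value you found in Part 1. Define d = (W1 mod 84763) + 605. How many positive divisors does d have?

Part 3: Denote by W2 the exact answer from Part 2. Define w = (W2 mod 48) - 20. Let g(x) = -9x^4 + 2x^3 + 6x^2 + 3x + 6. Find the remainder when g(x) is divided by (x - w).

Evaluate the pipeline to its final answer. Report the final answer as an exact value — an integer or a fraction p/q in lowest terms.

-596522

Part 1: a(3) = 2*(10) - 1*(-41) - 2*(-34) = 129; iterating: a(3)=129, a(4)=330, a(5)=511, a(6)=434, a(7)=-303, a(8)=-2062, a(9)=-4689, a(10)=-6710, a(11)=-4607, a(12)=6874, a(13)=31775, a(14)=65890, a(15)=86257, a(16)=43074, a(17)=-131889; answer -131889
Part 2: W1 = -131889; d = 38242; 38242 = 2 * 19121; number of divisors = (1+1) * (1+1) = 4; answer 4
Part 3: W2 = 4; w = -16; remainder = value at the root: -9*(-16)^4 + 2*(-16)^3 + 6*(-16)^2 + 3*(-16)^1 + 6 = (-589824) + (-8192) + (1536) + (-48) + (6) = -596522; answer -596522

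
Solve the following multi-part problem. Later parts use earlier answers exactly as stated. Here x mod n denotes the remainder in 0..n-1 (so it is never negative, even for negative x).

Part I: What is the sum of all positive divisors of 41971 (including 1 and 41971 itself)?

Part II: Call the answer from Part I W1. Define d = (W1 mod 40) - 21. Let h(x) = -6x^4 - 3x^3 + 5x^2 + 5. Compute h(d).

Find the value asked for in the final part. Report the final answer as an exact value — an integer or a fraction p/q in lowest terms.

Part I: 41971 = 19 * 47^2; sigma = (1 + 19) * (1 + 47 + 2209) = 20 * 2257 = 45140; answer 45140
Part II: W1 = 45140; d = -1; -6*(-1)^4 - 3*(-1)^3 + 5*(-1)^2 + 5 = (-6) + (3) + (5) + (5) = 7; answer 7

7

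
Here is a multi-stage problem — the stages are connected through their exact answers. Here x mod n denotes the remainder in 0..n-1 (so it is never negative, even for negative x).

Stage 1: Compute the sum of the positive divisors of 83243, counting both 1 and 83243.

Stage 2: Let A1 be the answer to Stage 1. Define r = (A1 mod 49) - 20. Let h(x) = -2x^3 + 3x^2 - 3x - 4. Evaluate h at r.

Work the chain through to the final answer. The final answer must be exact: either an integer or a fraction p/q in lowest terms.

Stage 1: 83243 is prime, so its only divisors are 1 and 83243; sigma = 1 + 83243 = 83244; answer 83244
Stage 2: A1 = 83244; r = 22; -2*(22)^3 + 3*(22)^2 - 3*(22)^1 - 4 = (-21296) + (1452) + (-66) + (-4) = -19914; answer -19914

-19914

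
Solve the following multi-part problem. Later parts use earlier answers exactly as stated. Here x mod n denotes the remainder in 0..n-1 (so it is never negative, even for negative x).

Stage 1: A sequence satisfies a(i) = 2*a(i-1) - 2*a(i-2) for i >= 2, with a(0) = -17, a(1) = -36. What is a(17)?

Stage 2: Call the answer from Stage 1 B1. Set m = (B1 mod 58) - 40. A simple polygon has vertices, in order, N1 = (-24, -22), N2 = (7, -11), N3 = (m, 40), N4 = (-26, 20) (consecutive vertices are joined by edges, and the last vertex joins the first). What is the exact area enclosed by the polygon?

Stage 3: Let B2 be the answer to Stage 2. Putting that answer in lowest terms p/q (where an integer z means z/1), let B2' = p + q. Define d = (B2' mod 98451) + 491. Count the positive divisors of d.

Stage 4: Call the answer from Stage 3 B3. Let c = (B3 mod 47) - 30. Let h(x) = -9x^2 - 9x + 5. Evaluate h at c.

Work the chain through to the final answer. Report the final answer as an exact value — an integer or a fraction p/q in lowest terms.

Stage 1: a(2) = 2*(-36) - 2*(-17) = -38; iterating: a(2)=-38, a(3)=-4, a(4)=68, a(5)=144, a(6)=152, a(7)=16, a(8)=-272, a(9)=-576, a(10)=-608, a(11)=-64, a(12)=1088, a(13)=2304, a(14)=2432, a(15)=256, a(16)=-4352, a(17)=-9216; answer -9216
Stage 2: B1 = -9216; m = -34; cross terms: (-24*-11 - 7*-22)=418, (7*40 - -34*-11)=-94, (-34*20 - -26*40)=360, (-26*-22 - -24*20)=1052; twice the area = |1736| = 1736; area = 868; answer 868
Stage 3: B2 = 868; threaded value p + q = 869; d = 1360; 1360 = 2^4 * 5 * 17; number of divisors = (4+1) * (1+1) * (1+1) = 20; answer 20
Stage 4: B3 = 20; c = -10; -9*(-10)^2 - 9*(-10)^1 + 5 = (-900) + (90) + (5) = -805; answer -805

-805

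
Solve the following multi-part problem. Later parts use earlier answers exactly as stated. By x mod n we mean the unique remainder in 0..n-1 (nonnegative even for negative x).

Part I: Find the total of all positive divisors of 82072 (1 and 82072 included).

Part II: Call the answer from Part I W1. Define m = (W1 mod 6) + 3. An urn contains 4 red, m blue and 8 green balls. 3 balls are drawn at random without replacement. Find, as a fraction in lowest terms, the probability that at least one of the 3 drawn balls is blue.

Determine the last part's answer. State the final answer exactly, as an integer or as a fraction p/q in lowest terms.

47/91

Part I: 82072 = 2^3 * 10259; sigma = (1 + 2 + 4 + 8) * (1 + 10259) = 15 * 10260 = 153900; answer 153900
Part II: W1 = 153900; m = 3; total draws C(15,3) = 455; complement C(12,3) = 220; favorable 455 - 220 = 235; P = 47/91; answer 47/91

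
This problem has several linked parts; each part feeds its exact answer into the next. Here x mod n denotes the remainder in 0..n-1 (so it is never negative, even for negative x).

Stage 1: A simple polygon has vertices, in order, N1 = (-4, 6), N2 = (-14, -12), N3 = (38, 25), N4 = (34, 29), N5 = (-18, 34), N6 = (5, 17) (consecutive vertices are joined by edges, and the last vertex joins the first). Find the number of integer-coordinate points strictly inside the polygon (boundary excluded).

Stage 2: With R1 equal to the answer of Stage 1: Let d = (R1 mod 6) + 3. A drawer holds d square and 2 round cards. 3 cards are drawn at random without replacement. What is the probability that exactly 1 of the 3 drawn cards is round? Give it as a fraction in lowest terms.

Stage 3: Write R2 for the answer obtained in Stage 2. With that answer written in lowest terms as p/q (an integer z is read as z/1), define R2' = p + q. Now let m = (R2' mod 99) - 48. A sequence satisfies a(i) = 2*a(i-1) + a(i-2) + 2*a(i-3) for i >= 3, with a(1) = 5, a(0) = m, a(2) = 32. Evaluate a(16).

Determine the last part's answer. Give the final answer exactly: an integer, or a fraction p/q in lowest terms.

Stage 1: cross terms: (-4*-12 - -14*6)=132, (-14*25 - 38*-12)=106, (38*29 - 34*25)=252, (34*34 - -18*29)=1678, (-18*17 - 5*34)=-476, (5*6 - -4*17)=98; twice the area = |1790| = 1790; area = 895; boundary points = 2 + 1 + 4 + 1 + 1 + 1 = 10; strictly interior points = area - boundary/2 + 1 = 891; answer 891
Stage 2: R1 = 891; d = 6; total draws C(8,3) = 56; favorable C(2,1)*C(6,2) = 30; P = 15/28; answer 15/28
Stage 3: R2 = 15/28; threaded value p + q = 43; m = -5; a(3) = 2*(32) + 1*(5) + 2*(-5) = 59; iterating: a(3)=59, a(4)=160, a(5)=443, a(6)=1164, a(7)=3091, a(8)=8232, a(9)=21883, a(10)=58180, a(11)=154707, a(12)=411360, a(13)=1093787, a(14)=2908348, a(15)=7733203, a(16)=20562328; answer 20562328

20562328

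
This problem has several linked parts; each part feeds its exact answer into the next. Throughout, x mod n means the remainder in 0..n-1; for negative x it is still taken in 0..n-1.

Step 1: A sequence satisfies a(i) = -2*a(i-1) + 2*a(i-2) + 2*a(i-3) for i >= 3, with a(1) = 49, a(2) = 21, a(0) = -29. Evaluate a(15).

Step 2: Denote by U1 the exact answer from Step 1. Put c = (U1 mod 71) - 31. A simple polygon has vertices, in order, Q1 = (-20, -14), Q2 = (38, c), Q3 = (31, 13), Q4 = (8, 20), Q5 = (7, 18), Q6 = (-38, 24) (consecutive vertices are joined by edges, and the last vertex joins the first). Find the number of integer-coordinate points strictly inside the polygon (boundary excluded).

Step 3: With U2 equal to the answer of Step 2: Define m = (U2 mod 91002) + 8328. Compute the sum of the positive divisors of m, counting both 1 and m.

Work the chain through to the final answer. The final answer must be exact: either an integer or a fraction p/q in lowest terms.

15744

Step 1: a(3) = -2*(21) + 2*(49) + 2*(-29) = -2; iterating: a(3)=-2, a(4)=144, a(5)=-250, a(6)=784, a(7)=-1780, a(8)=4628, a(9)=-11248, a(10)=28192, a(11)=-69624, a(12)=173136, a(13)=-429136, a(14)=1065296, a(15)=-2642592; answer -2642592
Step 2: U1 = -2642592; c = -3; cross terms: (-20*-3 - 38*-14)=592, (38*13 - 31*-3)=587, (31*20 - 8*13)=516, (8*18 - 7*20)=4, (7*24 - -38*18)=852, (-38*-14 - -20*24)=1012; twice the area = |3563| = 3563; area = 3563/2; boundary points = 1 + 1 + 1 + 1 + 3 + 2 = 9; strictly interior points = area - boundary/2 + 1 = 1778; answer 1778
Step 3: U2 = 1778; m = 10106; 10106 = 2 * 31 * 163; sigma = (1 + 2) * (1 + 31) * (1 + 163) = 3 * 32 * 164 = 15744; answer 15744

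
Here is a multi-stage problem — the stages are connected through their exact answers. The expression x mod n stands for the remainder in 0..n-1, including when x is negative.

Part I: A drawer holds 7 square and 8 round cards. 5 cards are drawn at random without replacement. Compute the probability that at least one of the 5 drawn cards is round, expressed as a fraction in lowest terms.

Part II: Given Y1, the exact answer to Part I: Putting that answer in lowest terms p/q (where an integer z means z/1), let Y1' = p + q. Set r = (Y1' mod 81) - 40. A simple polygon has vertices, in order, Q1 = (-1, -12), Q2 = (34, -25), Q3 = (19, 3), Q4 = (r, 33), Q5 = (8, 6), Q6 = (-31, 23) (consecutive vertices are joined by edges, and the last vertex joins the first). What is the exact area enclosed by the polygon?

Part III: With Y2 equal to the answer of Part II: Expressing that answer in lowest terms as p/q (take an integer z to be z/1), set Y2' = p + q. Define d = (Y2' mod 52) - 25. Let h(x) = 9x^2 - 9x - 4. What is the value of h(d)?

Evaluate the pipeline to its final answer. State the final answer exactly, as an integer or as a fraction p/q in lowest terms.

Part I: total draws C(15,5) = 3003; complement C(7,5) = 21; favorable 3003 - 21 = 2982; P = 142/143; answer 142/143
Part II: Y1 = 142/143; threaded value p + q = 285; r = 2; cross terms: (-1*-25 - 34*-12)=433, (34*3 - 19*-25)=577, (19*33 - 2*3)=621, (2*6 - 8*33)=-252, (8*23 - -31*6)=370, (-31*-12 - -1*23)=395; twice the area = |2144| = 2144; area = 1072; answer 1072
Part III: Y2 = 1072; threaded value p + q = 1073; d = 8; 9*(8)^2 - 9*(8)^1 - 4 = (576) + (-72) + (-4) = 500; answer 500

500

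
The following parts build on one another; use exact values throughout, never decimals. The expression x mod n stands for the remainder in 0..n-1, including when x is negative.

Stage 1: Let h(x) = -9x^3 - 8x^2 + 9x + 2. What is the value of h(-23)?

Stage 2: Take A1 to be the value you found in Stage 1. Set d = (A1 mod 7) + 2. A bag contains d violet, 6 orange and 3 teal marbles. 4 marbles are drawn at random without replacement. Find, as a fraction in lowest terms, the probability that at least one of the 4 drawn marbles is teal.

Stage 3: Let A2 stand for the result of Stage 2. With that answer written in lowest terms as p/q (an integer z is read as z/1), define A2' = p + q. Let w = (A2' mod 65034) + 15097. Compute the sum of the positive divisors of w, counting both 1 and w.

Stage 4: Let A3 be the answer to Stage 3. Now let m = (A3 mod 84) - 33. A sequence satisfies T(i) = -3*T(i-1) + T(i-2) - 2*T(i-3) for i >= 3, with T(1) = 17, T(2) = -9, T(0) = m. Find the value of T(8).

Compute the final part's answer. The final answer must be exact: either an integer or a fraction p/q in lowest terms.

-51813

Stage 1: -9*(-23)^3 - 8*(-23)^2 + 9*(-23)^1 + 2 = (109503) + (-4232) + (-207) + (2) = 105066; answer 105066
Stage 2: A1 = 105066; d = 5; total draws C(14,4) = 1001; complement C(11,4) = 330; favorable 1001 - 330 = 671; P = 61/91; answer 61/91
Stage 3: A2 = 61/91; threaded value p + q = 152; w = 15249; 15249 = 3 * 13 * 17 * 23; sigma = (1 + 3) * (1 + 13) * (1 + 17) * (1 + 23) = 4 * 14 * 18 * 24 = 24192; answer 24192
Stage 4: A3 = 24192; m = -33; T(3) = -3*(-9) + 1*(17) - 2*(-33) = 110; iterating: T(3)=110, T(4)=-373, T(5)=1247, T(6)=-4334, T(7)=14995, T(8)=-51813; answer -51813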